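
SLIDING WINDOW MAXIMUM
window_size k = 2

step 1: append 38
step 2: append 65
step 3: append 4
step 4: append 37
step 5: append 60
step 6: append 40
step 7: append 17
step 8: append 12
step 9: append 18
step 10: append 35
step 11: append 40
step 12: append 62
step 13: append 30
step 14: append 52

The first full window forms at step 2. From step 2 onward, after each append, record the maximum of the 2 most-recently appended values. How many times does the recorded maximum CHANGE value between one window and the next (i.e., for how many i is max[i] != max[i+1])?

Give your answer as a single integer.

Answer: 9

Derivation:
step 1: append 38 -> window=[38] (not full yet)
step 2: append 65 -> window=[38, 65] -> max=65
step 3: append 4 -> window=[65, 4] -> max=65
step 4: append 37 -> window=[4, 37] -> max=37
step 5: append 60 -> window=[37, 60] -> max=60
step 6: append 40 -> window=[60, 40] -> max=60
step 7: append 17 -> window=[40, 17] -> max=40
step 8: append 12 -> window=[17, 12] -> max=17
step 9: append 18 -> window=[12, 18] -> max=18
step 10: append 35 -> window=[18, 35] -> max=35
step 11: append 40 -> window=[35, 40] -> max=40
step 12: append 62 -> window=[40, 62] -> max=62
step 13: append 30 -> window=[62, 30] -> max=62
step 14: append 52 -> window=[30, 52] -> max=52
Recorded maximums: 65 65 37 60 60 40 17 18 35 40 62 62 52
Changes between consecutive maximums: 9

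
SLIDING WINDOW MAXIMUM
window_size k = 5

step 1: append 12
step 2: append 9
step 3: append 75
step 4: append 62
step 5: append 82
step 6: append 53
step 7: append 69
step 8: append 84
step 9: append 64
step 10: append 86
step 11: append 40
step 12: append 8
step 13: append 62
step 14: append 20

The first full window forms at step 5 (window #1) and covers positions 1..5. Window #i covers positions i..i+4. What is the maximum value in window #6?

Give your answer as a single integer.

Answer: 86

Derivation:
step 1: append 12 -> window=[12] (not full yet)
step 2: append 9 -> window=[12, 9] (not full yet)
step 3: append 75 -> window=[12, 9, 75] (not full yet)
step 4: append 62 -> window=[12, 9, 75, 62] (not full yet)
step 5: append 82 -> window=[12, 9, 75, 62, 82] -> max=82
step 6: append 53 -> window=[9, 75, 62, 82, 53] -> max=82
step 7: append 69 -> window=[75, 62, 82, 53, 69] -> max=82
step 8: append 84 -> window=[62, 82, 53, 69, 84] -> max=84
step 9: append 64 -> window=[82, 53, 69, 84, 64] -> max=84
step 10: append 86 -> window=[53, 69, 84, 64, 86] -> max=86
Window #6 max = 86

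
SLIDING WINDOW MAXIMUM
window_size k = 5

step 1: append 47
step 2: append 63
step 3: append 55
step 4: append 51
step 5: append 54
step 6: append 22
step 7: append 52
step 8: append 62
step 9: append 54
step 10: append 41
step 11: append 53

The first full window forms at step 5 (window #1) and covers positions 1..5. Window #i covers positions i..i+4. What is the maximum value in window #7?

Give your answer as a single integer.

step 1: append 47 -> window=[47] (not full yet)
step 2: append 63 -> window=[47, 63] (not full yet)
step 3: append 55 -> window=[47, 63, 55] (not full yet)
step 4: append 51 -> window=[47, 63, 55, 51] (not full yet)
step 5: append 54 -> window=[47, 63, 55, 51, 54] -> max=63
step 6: append 22 -> window=[63, 55, 51, 54, 22] -> max=63
step 7: append 52 -> window=[55, 51, 54, 22, 52] -> max=55
step 8: append 62 -> window=[51, 54, 22, 52, 62] -> max=62
step 9: append 54 -> window=[54, 22, 52, 62, 54] -> max=62
step 10: append 41 -> window=[22, 52, 62, 54, 41] -> max=62
step 11: append 53 -> window=[52, 62, 54, 41, 53] -> max=62
Window #7 max = 62

Answer: 62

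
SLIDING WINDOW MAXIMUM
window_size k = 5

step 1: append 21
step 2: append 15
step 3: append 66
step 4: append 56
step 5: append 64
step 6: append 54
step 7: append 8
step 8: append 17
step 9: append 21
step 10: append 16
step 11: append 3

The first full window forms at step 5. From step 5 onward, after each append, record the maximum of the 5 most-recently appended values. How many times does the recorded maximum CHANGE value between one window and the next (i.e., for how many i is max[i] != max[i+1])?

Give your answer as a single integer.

step 1: append 21 -> window=[21] (not full yet)
step 2: append 15 -> window=[21, 15] (not full yet)
step 3: append 66 -> window=[21, 15, 66] (not full yet)
step 4: append 56 -> window=[21, 15, 66, 56] (not full yet)
step 5: append 64 -> window=[21, 15, 66, 56, 64] -> max=66
step 6: append 54 -> window=[15, 66, 56, 64, 54] -> max=66
step 7: append 8 -> window=[66, 56, 64, 54, 8] -> max=66
step 8: append 17 -> window=[56, 64, 54, 8, 17] -> max=64
step 9: append 21 -> window=[64, 54, 8, 17, 21] -> max=64
step 10: append 16 -> window=[54, 8, 17, 21, 16] -> max=54
step 11: append 3 -> window=[8, 17, 21, 16, 3] -> max=21
Recorded maximums: 66 66 66 64 64 54 21
Changes between consecutive maximums: 3

Answer: 3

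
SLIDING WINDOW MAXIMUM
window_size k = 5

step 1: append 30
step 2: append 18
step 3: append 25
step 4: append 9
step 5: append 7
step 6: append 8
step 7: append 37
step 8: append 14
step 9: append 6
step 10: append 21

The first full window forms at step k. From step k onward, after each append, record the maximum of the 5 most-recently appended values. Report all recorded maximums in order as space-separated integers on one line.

step 1: append 30 -> window=[30] (not full yet)
step 2: append 18 -> window=[30, 18] (not full yet)
step 3: append 25 -> window=[30, 18, 25] (not full yet)
step 4: append 9 -> window=[30, 18, 25, 9] (not full yet)
step 5: append 7 -> window=[30, 18, 25, 9, 7] -> max=30
step 6: append 8 -> window=[18, 25, 9, 7, 8] -> max=25
step 7: append 37 -> window=[25, 9, 7, 8, 37] -> max=37
step 8: append 14 -> window=[9, 7, 8, 37, 14] -> max=37
step 9: append 6 -> window=[7, 8, 37, 14, 6] -> max=37
step 10: append 21 -> window=[8, 37, 14, 6, 21] -> max=37

Answer: 30 25 37 37 37 37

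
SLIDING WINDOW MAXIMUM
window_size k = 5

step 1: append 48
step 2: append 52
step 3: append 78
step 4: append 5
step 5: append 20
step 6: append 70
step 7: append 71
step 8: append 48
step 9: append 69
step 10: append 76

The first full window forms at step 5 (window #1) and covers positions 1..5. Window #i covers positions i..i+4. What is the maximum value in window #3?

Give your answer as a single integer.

Answer: 78

Derivation:
step 1: append 48 -> window=[48] (not full yet)
step 2: append 52 -> window=[48, 52] (not full yet)
step 3: append 78 -> window=[48, 52, 78] (not full yet)
step 4: append 5 -> window=[48, 52, 78, 5] (not full yet)
step 5: append 20 -> window=[48, 52, 78, 5, 20] -> max=78
step 6: append 70 -> window=[52, 78, 5, 20, 70] -> max=78
step 7: append 71 -> window=[78, 5, 20, 70, 71] -> max=78
Window #3 max = 78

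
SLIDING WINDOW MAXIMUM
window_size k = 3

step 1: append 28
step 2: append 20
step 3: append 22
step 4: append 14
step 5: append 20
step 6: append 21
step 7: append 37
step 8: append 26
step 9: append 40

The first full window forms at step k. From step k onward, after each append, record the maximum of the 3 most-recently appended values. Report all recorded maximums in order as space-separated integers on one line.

step 1: append 28 -> window=[28] (not full yet)
step 2: append 20 -> window=[28, 20] (not full yet)
step 3: append 22 -> window=[28, 20, 22] -> max=28
step 4: append 14 -> window=[20, 22, 14] -> max=22
step 5: append 20 -> window=[22, 14, 20] -> max=22
step 6: append 21 -> window=[14, 20, 21] -> max=21
step 7: append 37 -> window=[20, 21, 37] -> max=37
step 8: append 26 -> window=[21, 37, 26] -> max=37
step 9: append 40 -> window=[37, 26, 40] -> max=40

Answer: 28 22 22 21 37 37 40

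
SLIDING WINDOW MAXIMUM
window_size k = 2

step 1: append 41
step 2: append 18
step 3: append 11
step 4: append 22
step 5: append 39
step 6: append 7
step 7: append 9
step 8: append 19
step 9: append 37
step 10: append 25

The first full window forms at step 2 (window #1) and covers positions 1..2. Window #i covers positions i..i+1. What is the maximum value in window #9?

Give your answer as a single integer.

Answer: 37

Derivation:
step 1: append 41 -> window=[41] (not full yet)
step 2: append 18 -> window=[41, 18] -> max=41
step 3: append 11 -> window=[18, 11] -> max=18
step 4: append 22 -> window=[11, 22] -> max=22
step 5: append 39 -> window=[22, 39] -> max=39
step 6: append 7 -> window=[39, 7] -> max=39
step 7: append 9 -> window=[7, 9] -> max=9
step 8: append 19 -> window=[9, 19] -> max=19
step 9: append 37 -> window=[19, 37] -> max=37
step 10: append 25 -> window=[37, 25] -> max=37
Window #9 max = 37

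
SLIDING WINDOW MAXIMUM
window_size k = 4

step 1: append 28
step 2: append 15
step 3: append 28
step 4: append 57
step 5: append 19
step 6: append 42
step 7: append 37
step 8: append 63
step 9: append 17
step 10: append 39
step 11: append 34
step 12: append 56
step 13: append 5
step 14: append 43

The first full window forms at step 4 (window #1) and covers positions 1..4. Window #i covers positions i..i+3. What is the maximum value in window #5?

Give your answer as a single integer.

Answer: 63

Derivation:
step 1: append 28 -> window=[28] (not full yet)
step 2: append 15 -> window=[28, 15] (not full yet)
step 3: append 28 -> window=[28, 15, 28] (not full yet)
step 4: append 57 -> window=[28, 15, 28, 57] -> max=57
step 5: append 19 -> window=[15, 28, 57, 19] -> max=57
step 6: append 42 -> window=[28, 57, 19, 42] -> max=57
step 7: append 37 -> window=[57, 19, 42, 37] -> max=57
step 8: append 63 -> window=[19, 42, 37, 63] -> max=63
Window #5 max = 63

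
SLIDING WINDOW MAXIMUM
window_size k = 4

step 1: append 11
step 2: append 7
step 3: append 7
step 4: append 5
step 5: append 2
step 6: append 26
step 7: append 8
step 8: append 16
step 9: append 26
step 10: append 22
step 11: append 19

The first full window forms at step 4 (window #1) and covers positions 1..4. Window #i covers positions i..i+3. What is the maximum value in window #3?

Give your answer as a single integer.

step 1: append 11 -> window=[11] (not full yet)
step 2: append 7 -> window=[11, 7] (not full yet)
step 3: append 7 -> window=[11, 7, 7] (not full yet)
step 4: append 5 -> window=[11, 7, 7, 5] -> max=11
step 5: append 2 -> window=[7, 7, 5, 2] -> max=7
step 6: append 26 -> window=[7, 5, 2, 26] -> max=26
Window #3 max = 26

Answer: 26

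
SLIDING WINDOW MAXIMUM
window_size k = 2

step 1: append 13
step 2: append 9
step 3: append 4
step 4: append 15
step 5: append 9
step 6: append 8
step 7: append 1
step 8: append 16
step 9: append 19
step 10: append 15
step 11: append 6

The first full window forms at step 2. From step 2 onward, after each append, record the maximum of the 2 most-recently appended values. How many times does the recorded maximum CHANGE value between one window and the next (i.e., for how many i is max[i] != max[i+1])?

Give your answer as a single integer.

step 1: append 13 -> window=[13] (not full yet)
step 2: append 9 -> window=[13, 9] -> max=13
step 3: append 4 -> window=[9, 4] -> max=9
step 4: append 15 -> window=[4, 15] -> max=15
step 5: append 9 -> window=[15, 9] -> max=15
step 6: append 8 -> window=[9, 8] -> max=9
step 7: append 1 -> window=[8, 1] -> max=8
step 8: append 16 -> window=[1, 16] -> max=16
step 9: append 19 -> window=[16, 19] -> max=19
step 10: append 15 -> window=[19, 15] -> max=19
step 11: append 6 -> window=[15, 6] -> max=15
Recorded maximums: 13 9 15 15 9 8 16 19 19 15
Changes between consecutive maximums: 7

Answer: 7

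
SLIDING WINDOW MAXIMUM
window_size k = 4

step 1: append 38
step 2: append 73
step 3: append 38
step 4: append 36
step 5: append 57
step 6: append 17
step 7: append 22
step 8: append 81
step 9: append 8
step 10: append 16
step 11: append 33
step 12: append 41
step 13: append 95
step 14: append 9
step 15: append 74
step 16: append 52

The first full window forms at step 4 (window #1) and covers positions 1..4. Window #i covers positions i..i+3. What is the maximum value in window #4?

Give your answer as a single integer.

Answer: 57

Derivation:
step 1: append 38 -> window=[38] (not full yet)
step 2: append 73 -> window=[38, 73] (not full yet)
step 3: append 38 -> window=[38, 73, 38] (not full yet)
step 4: append 36 -> window=[38, 73, 38, 36] -> max=73
step 5: append 57 -> window=[73, 38, 36, 57] -> max=73
step 6: append 17 -> window=[38, 36, 57, 17] -> max=57
step 7: append 22 -> window=[36, 57, 17, 22] -> max=57
Window #4 max = 57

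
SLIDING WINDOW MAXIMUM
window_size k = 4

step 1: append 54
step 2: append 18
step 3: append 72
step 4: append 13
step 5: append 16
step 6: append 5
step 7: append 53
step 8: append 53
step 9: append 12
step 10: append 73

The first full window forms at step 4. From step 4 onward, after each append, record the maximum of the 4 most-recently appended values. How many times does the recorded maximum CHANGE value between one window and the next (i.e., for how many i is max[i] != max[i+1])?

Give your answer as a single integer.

Answer: 2

Derivation:
step 1: append 54 -> window=[54] (not full yet)
step 2: append 18 -> window=[54, 18] (not full yet)
step 3: append 72 -> window=[54, 18, 72] (not full yet)
step 4: append 13 -> window=[54, 18, 72, 13] -> max=72
step 5: append 16 -> window=[18, 72, 13, 16] -> max=72
step 6: append 5 -> window=[72, 13, 16, 5] -> max=72
step 7: append 53 -> window=[13, 16, 5, 53] -> max=53
step 8: append 53 -> window=[16, 5, 53, 53] -> max=53
step 9: append 12 -> window=[5, 53, 53, 12] -> max=53
step 10: append 73 -> window=[53, 53, 12, 73] -> max=73
Recorded maximums: 72 72 72 53 53 53 73
Changes between consecutive maximums: 2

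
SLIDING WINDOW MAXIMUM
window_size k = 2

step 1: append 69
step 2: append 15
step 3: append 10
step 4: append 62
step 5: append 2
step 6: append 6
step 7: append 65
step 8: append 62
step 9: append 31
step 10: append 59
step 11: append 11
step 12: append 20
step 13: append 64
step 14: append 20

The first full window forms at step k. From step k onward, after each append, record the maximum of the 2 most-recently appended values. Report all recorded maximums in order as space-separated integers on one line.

step 1: append 69 -> window=[69] (not full yet)
step 2: append 15 -> window=[69, 15] -> max=69
step 3: append 10 -> window=[15, 10] -> max=15
step 4: append 62 -> window=[10, 62] -> max=62
step 5: append 2 -> window=[62, 2] -> max=62
step 6: append 6 -> window=[2, 6] -> max=6
step 7: append 65 -> window=[6, 65] -> max=65
step 8: append 62 -> window=[65, 62] -> max=65
step 9: append 31 -> window=[62, 31] -> max=62
step 10: append 59 -> window=[31, 59] -> max=59
step 11: append 11 -> window=[59, 11] -> max=59
step 12: append 20 -> window=[11, 20] -> max=20
step 13: append 64 -> window=[20, 64] -> max=64
step 14: append 20 -> window=[64, 20] -> max=64

Answer: 69 15 62 62 6 65 65 62 59 59 20 64 64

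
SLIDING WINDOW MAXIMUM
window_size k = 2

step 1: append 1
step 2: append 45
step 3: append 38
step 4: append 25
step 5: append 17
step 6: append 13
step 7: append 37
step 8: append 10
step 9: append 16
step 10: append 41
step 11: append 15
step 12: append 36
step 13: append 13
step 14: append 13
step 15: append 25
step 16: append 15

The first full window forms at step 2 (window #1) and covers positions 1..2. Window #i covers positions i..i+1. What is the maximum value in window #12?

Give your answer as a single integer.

step 1: append 1 -> window=[1] (not full yet)
step 2: append 45 -> window=[1, 45] -> max=45
step 3: append 38 -> window=[45, 38] -> max=45
step 4: append 25 -> window=[38, 25] -> max=38
step 5: append 17 -> window=[25, 17] -> max=25
step 6: append 13 -> window=[17, 13] -> max=17
step 7: append 37 -> window=[13, 37] -> max=37
step 8: append 10 -> window=[37, 10] -> max=37
step 9: append 16 -> window=[10, 16] -> max=16
step 10: append 41 -> window=[16, 41] -> max=41
step 11: append 15 -> window=[41, 15] -> max=41
step 12: append 36 -> window=[15, 36] -> max=36
step 13: append 13 -> window=[36, 13] -> max=36
Window #12 max = 36

Answer: 36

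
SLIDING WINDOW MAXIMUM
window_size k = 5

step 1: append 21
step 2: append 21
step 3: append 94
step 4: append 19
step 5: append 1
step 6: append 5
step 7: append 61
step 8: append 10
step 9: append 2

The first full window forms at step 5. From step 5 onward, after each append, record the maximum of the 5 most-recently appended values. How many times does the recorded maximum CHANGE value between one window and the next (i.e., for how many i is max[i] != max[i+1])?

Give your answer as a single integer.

Answer: 1

Derivation:
step 1: append 21 -> window=[21] (not full yet)
step 2: append 21 -> window=[21, 21] (not full yet)
step 3: append 94 -> window=[21, 21, 94] (not full yet)
step 4: append 19 -> window=[21, 21, 94, 19] (not full yet)
step 5: append 1 -> window=[21, 21, 94, 19, 1] -> max=94
step 6: append 5 -> window=[21, 94, 19, 1, 5] -> max=94
step 7: append 61 -> window=[94, 19, 1, 5, 61] -> max=94
step 8: append 10 -> window=[19, 1, 5, 61, 10] -> max=61
step 9: append 2 -> window=[1, 5, 61, 10, 2] -> max=61
Recorded maximums: 94 94 94 61 61
Changes between consecutive maximums: 1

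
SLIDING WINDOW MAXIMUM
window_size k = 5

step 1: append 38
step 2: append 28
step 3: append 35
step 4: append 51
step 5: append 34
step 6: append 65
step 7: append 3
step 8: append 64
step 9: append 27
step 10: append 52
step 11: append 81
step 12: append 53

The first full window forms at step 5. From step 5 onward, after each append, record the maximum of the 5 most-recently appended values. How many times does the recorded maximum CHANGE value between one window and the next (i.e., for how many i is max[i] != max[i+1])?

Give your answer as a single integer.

step 1: append 38 -> window=[38] (not full yet)
step 2: append 28 -> window=[38, 28] (not full yet)
step 3: append 35 -> window=[38, 28, 35] (not full yet)
step 4: append 51 -> window=[38, 28, 35, 51] (not full yet)
step 5: append 34 -> window=[38, 28, 35, 51, 34] -> max=51
step 6: append 65 -> window=[28, 35, 51, 34, 65] -> max=65
step 7: append 3 -> window=[35, 51, 34, 65, 3] -> max=65
step 8: append 64 -> window=[51, 34, 65, 3, 64] -> max=65
step 9: append 27 -> window=[34, 65, 3, 64, 27] -> max=65
step 10: append 52 -> window=[65, 3, 64, 27, 52] -> max=65
step 11: append 81 -> window=[3, 64, 27, 52, 81] -> max=81
step 12: append 53 -> window=[64, 27, 52, 81, 53] -> max=81
Recorded maximums: 51 65 65 65 65 65 81 81
Changes between consecutive maximums: 2

Answer: 2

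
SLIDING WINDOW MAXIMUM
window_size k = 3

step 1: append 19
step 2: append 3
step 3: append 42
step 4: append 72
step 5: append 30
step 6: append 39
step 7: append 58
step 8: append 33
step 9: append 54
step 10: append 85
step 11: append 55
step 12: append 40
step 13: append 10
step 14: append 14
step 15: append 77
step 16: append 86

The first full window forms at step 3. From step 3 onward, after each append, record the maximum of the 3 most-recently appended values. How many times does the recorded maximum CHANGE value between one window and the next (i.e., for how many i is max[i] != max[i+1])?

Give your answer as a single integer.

step 1: append 19 -> window=[19] (not full yet)
step 2: append 3 -> window=[19, 3] (not full yet)
step 3: append 42 -> window=[19, 3, 42] -> max=42
step 4: append 72 -> window=[3, 42, 72] -> max=72
step 5: append 30 -> window=[42, 72, 30] -> max=72
step 6: append 39 -> window=[72, 30, 39] -> max=72
step 7: append 58 -> window=[30, 39, 58] -> max=58
step 8: append 33 -> window=[39, 58, 33] -> max=58
step 9: append 54 -> window=[58, 33, 54] -> max=58
step 10: append 85 -> window=[33, 54, 85] -> max=85
step 11: append 55 -> window=[54, 85, 55] -> max=85
step 12: append 40 -> window=[85, 55, 40] -> max=85
step 13: append 10 -> window=[55, 40, 10] -> max=55
step 14: append 14 -> window=[40, 10, 14] -> max=40
step 15: append 77 -> window=[10, 14, 77] -> max=77
step 16: append 86 -> window=[14, 77, 86] -> max=86
Recorded maximums: 42 72 72 72 58 58 58 85 85 85 55 40 77 86
Changes between consecutive maximums: 7

Answer: 7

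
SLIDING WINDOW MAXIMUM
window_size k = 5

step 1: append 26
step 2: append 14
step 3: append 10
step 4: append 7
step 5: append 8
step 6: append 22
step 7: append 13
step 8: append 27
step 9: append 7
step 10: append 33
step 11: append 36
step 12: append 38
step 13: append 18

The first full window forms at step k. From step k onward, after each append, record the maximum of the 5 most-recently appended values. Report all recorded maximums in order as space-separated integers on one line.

Answer: 26 22 22 27 27 33 36 38 38

Derivation:
step 1: append 26 -> window=[26] (not full yet)
step 2: append 14 -> window=[26, 14] (not full yet)
step 3: append 10 -> window=[26, 14, 10] (not full yet)
step 4: append 7 -> window=[26, 14, 10, 7] (not full yet)
step 5: append 8 -> window=[26, 14, 10, 7, 8] -> max=26
step 6: append 22 -> window=[14, 10, 7, 8, 22] -> max=22
step 7: append 13 -> window=[10, 7, 8, 22, 13] -> max=22
step 8: append 27 -> window=[7, 8, 22, 13, 27] -> max=27
step 9: append 7 -> window=[8, 22, 13, 27, 7] -> max=27
step 10: append 33 -> window=[22, 13, 27, 7, 33] -> max=33
step 11: append 36 -> window=[13, 27, 7, 33, 36] -> max=36
step 12: append 38 -> window=[27, 7, 33, 36, 38] -> max=38
step 13: append 18 -> window=[7, 33, 36, 38, 18] -> max=38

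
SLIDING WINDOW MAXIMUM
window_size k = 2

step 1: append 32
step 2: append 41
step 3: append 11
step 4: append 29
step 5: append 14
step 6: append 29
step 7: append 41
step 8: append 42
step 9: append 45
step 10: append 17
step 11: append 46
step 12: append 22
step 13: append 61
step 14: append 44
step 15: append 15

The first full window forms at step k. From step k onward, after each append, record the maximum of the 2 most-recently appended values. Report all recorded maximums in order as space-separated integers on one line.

step 1: append 32 -> window=[32] (not full yet)
step 2: append 41 -> window=[32, 41] -> max=41
step 3: append 11 -> window=[41, 11] -> max=41
step 4: append 29 -> window=[11, 29] -> max=29
step 5: append 14 -> window=[29, 14] -> max=29
step 6: append 29 -> window=[14, 29] -> max=29
step 7: append 41 -> window=[29, 41] -> max=41
step 8: append 42 -> window=[41, 42] -> max=42
step 9: append 45 -> window=[42, 45] -> max=45
step 10: append 17 -> window=[45, 17] -> max=45
step 11: append 46 -> window=[17, 46] -> max=46
step 12: append 22 -> window=[46, 22] -> max=46
step 13: append 61 -> window=[22, 61] -> max=61
step 14: append 44 -> window=[61, 44] -> max=61
step 15: append 15 -> window=[44, 15] -> max=44

Answer: 41 41 29 29 29 41 42 45 45 46 46 61 61 44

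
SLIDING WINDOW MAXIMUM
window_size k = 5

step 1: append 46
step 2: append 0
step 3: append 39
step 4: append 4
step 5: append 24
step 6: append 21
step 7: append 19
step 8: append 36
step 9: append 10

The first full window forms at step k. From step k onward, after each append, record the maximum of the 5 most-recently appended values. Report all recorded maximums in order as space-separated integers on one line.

step 1: append 46 -> window=[46] (not full yet)
step 2: append 0 -> window=[46, 0] (not full yet)
step 3: append 39 -> window=[46, 0, 39] (not full yet)
step 4: append 4 -> window=[46, 0, 39, 4] (not full yet)
step 5: append 24 -> window=[46, 0, 39, 4, 24] -> max=46
step 6: append 21 -> window=[0, 39, 4, 24, 21] -> max=39
step 7: append 19 -> window=[39, 4, 24, 21, 19] -> max=39
step 8: append 36 -> window=[4, 24, 21, 19, 36] -> max=36
step 9: append 10 -> window=[24, 21, 19, 36, 10] -> max=36

Answer: 46 39 39 36 36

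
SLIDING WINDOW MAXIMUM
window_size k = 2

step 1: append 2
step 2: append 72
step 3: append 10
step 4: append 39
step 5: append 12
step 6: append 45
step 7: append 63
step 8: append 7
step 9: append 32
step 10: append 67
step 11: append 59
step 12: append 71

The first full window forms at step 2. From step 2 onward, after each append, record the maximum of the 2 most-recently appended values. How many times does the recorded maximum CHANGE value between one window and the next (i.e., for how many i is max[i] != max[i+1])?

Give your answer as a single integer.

step 1: append 2 -> window=[2] (not full yet)
step 2: append 72 -> window=[2, 72] -> max=72
step 3: append 10 -> window=[72, 10] -> max=72
step 4: append 39 -> window=[10, 39] -> max=39
step 5: append 12 -> window=[39, 12] -> max=39
step 6: append 45 -> window=[12, 45] -> max=45
step 7: append 63 -> window=[45, 63] -> max=63
step 8: append 7 -> window=[63, 7] -> max=63
step 9: append 32 -> window=[7, 32] -> max=32
step 10: append 67 -> window=[32, 67] -> max=67
step 11: append 59 -> window=[67, 59] -> max=67
step 12: append 71 -> window=[59, 71] -> max=71
Recorded maximums: 72 72 39 39 45 63 63 32 67 67 71
Changes between consecutive maximums: 6

Answer: 6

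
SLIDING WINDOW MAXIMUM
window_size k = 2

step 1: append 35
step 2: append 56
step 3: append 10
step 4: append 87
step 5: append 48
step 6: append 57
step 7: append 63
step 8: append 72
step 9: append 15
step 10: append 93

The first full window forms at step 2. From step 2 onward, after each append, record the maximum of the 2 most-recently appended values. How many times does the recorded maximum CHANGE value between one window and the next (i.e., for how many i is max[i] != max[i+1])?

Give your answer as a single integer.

Answer: 5

Derivation:
step 1: append 35 -> window=[35] (not full yet)
step 2: append 56 -> window=[35, 56] -> max=56
step 3: append 10 -> window=[56, 10] -> max=56
step 4: append 87 -> window=[10, 87] -> max=87
step 5: append 48 -> window=[87, 48] -> max=87
step 6: append 57 -> window=[48, 57] -> max=57
step 7: append 63 -> window=[57, 63] -> max=63
step 8: append 72 -> window=[63, 72] -> max=72
step 9: append 15 -> window=[72, 15] -> max=72
step 10: append 93 -> window=[15, 93] -> max=93
Recorded maximums: 56 56 87 87 57 63 72 72 93
Changes between consecutive maximums: 5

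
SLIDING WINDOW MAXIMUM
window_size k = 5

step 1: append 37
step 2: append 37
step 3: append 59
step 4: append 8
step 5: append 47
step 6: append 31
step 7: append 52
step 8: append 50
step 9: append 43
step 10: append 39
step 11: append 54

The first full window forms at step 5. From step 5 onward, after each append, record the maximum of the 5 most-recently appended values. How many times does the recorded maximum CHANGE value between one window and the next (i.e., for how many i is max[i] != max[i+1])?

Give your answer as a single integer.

Answer: 2

Derivation:
step 1: append 37 -> window=[37] (not full yet)
step 2: append 37 -> window=[37, 37] (not full yet)
step 3: append 59 -> window=[37, 37, 59] (not full yet)
step 4: append 8 -> window=[37, 37, 59, 8] (not full yet)
step 5: append 47 -> window=[37, 37, 59, 8, 47] -> max=59
step 6: append 31 -> window=[37, 59, 8, 47, 31] -> max=59
step 7: append 52 -> window=[59, 8, 47, 31, 52] -> max=59
step 8: append 50 -> window=[8, 47, 31, 52, 50] -> max=52
step 9: append 43 -> window=[47, 31, 52, 50, 43] -> max=52
step 10: append 39 -> window=[31, 52, 50, 43, 39] -> max=52
step 11: append 54 -> window=[52, 50, 43, 39, 54] -> max=54
Recorded maximums: 59 59 59 52 52 52 54
Changes between consecutive maximums: 2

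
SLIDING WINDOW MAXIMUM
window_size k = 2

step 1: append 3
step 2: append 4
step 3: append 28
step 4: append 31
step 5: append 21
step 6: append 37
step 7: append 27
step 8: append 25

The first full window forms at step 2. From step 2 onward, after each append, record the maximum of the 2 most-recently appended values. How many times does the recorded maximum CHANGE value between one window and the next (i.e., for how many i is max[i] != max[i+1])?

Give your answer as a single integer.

step 1: append 3 -> window=[3] (not full yet)
step 2: append 4 -> window=[3, 4] -> max=4
step 3: append 28 -> window=[4, 28] -> max=28
step 4: append 31 -> window=[28, 31] -> max=31
step 5: append 21 -> window=[31, 21] -> max=31
step 6: append 37 -> window=[21, 37] -> max=37
step 7: append 27 -> window=[37, 27] -> max=37
step 8: append 25 -> window=[27, 25] -> max=27
Recorded maximums: 4 28 31 31 37 37 27
Changes between consecutive maximums: 4

Answer: 4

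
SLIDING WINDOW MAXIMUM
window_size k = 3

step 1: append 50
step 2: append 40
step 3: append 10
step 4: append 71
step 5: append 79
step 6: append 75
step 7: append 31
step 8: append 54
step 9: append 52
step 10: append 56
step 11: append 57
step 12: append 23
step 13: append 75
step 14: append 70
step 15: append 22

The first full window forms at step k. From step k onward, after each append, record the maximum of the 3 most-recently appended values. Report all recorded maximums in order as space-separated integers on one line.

step 1: append 50 -> window=[50] (not full yet)
step 2: append 40 -> window=[50, 40] (not full yet)
step 3: append 10 -> window=[50, 40, 10] -> max=50
step 4: append 71 -> window=[40, 10, 71] -> max=71
step 5: append 79 -> window=[10, 71, 79] -> max=79
step 6: append 75 -> window=[71, 79, 75] -> max=79
step 7: append 31 -> window=[79, 75, 31] -> max=79
step 8: append 54 -> window=[75, 31, 54] -> max=75
step 9: append 52 -> window=[31, 54, 52] -> max=54
step 10: append 56 -> window=[54, 52, 56] -> max=56
step 11: append 57 -> window=[52, 56, 57] -> max=57
step 12: append 23 -> window=[56, 57, 23] -> max=57
step 13: append 75 -> window=[57, 23, 75] -> max=75
step 14: append 70 -> window=[23, 75, 70] -> max=75
step 15: append 22 -> window=[75, 70, 22] -> max=75

Answer: 50 71 79 79 79 75 54 56 57 57 75 75 75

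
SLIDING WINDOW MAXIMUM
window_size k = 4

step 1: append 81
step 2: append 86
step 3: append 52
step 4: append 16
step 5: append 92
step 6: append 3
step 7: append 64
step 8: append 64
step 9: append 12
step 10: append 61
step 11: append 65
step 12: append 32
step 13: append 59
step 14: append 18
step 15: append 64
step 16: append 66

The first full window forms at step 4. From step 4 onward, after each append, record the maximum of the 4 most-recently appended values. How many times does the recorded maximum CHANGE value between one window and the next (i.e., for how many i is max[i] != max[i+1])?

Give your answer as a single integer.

step 1: append 81 -> window=[81] (not full yet)
step 2: append 86 -> window=[81, 86] (not full yet)
step 3: append 52 -> window=[81, 86, 52] (not full yet)
step 4: append 16 -> window=[81, 86, 52, 16] -> max=86
step 5: append 92 -> window=[86, 52, 16, 92] -> max=92
step 6: append 3 -> window=[52, 16, 92, 3] -> max=92
step 7: append 64 -> window=[16, 92, 3, 64] -> max=92
step 8: append 64 -> window=[92, 3, 64, 64] -> max=92
step 9: append 12 -> window=[3, 64, 64, 12] -> max=64
step 10: append 61 -> window=[64, 64, 12, 61] -> max=64
step 11: append 65 -> window=[64, 12, 61, 65] -> max=65
step 12: append 32 -> window=[12, 61, 65, 32] -> max=65
step 13: append 59 -> window=[61, 65, 32, 59] -> max=65
step 14: append 18 -> window=[65, 32, 59, 18] -> max=65
step 15: append 64 -> window=[32, 59, 18, 64] -> max=64
step 16: append 66 -> window=[59, 18, 64, 66] -> max=66
Recorded maximums: 86 92 92 92 92 64 64 65 65 65 65 64 66
Changes between consecutive maximums: 5

Answer: 5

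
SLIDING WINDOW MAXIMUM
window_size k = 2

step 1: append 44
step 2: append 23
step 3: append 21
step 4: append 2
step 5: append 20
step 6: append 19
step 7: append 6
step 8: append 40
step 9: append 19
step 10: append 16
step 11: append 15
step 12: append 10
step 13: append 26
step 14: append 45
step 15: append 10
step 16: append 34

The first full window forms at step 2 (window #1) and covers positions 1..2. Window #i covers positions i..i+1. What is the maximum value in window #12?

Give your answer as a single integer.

Answer: 26

Derivation:
step 1: append 44 -> window=[44] (not full yet)
step 2: append 23 -> window=[44, 23] -> max=44
step 3: append 21 -> window=[23, 21] -> max=23
step 4: append 2 -> window=[21, 2] -> max=21
step 5: append 20 -> window=[2, 20] -> max=20
step 6: append 19 -> window=[20, 19] -> max=20
step 7: append 6 -> window=[19, 6] -> max=19
step 8: append 40 -> window=[6, 40] -> max=40
step 9: append 19 -> window=[40, 19] -> max=40
step 10: append 16 -> window=[19, 16] -> max=19
step 11: append 15 -> window=[16, 15] -> max=16
step 12: append 10 -> window=[15, 10] -> max=15
step 13: append 26 -> window=[10, 26] -> max=26
Window #12 max = 26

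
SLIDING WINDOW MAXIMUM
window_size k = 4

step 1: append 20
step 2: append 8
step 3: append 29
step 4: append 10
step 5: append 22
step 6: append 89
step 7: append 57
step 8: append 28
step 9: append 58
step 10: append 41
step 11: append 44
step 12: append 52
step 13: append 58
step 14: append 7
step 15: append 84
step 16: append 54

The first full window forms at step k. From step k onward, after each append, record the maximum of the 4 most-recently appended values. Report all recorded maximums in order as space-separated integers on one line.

Answer: 29 29 89 89 89 89 58 58 58 58 58 84 84

Derivation:
step 1: append 20 -> window=[20] (not full yet)
step 2: append 8 -> window=[20, 8] (not full yet)
step 3: append 29 -> window=[20, 8, 29] (not full yet)
step 4: append 10 -> window=[20, 8, 29, 10] -> max=29
step 5: append 22 -> window=[8, 29, 10, 22] -> max=29
step 6: append 89 -> window=[29, 10, 22, 89] -> max=89
step 7: append 57 -> window=[10, 22, 89, 57] -> max=89
step 8: append 28 -> window=[22, 89, 57, 28] -> max=89
step 9: append 58 -> window=[89, 57, 28, 58] -> max=89
step 10: append 41 -> window=[57, 28, 58, 41] -> max=58
step 11: append 44 -> window=[28, 58, 41, 44] -> max=58
step 12: append 52 -> window=[58, 41, 44, 52] -> max=58
step 13: append 58 -> window=[41, 44, 52, 58] -> max=58
step 14: append 7 -> window=[44, 52, 58, 7] -> max=58
step 15: append 84 -> window=[52, 58, 7, 84] -> max=84
step 16: append 54 -> window=[58, 7, 84, 54] -> max=84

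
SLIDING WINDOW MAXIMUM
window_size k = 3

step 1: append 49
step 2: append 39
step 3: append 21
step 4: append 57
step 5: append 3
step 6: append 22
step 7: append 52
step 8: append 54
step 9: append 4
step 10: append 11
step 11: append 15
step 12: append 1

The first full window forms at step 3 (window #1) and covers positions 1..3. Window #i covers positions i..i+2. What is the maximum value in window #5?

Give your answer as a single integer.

step 1: append 49 -> window=[49] (not full yet)
step 2: append 39 -> window=[49, 39] (not full yet)
step 3: append 21 -> window=[49, 39, 21] -> max=49
step 4: append 57 -> window=[39, 21, 57] -> max=57
step 5: append 3 -> window=[21, 57, 3] -> max=57
step 6: append 22 -> window=[57, 3, 22] -> max=57
step 7: append 52 -> window=[3, 22, 52] -> max=52
Window #5 max = 52

Answer: 52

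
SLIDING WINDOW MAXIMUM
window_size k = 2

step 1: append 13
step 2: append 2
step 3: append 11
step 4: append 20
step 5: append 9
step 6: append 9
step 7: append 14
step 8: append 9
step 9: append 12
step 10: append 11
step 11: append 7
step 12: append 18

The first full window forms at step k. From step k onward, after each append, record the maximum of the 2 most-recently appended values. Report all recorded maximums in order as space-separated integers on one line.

step 1: append 13 -> window=[13] (not full yet)
step 2: append 2 -> window=[13, 2] -> max=13
step 3: append 11 -> window=[2, 11] -> max=11
step 4: append 20 -> window=[11, 20] -> max=20
step 5: append 9 -> window=[20, 9] -> max=20
step 6: append 9 -> window=[9, 9] -> max=9
step 7: append 14 -> window=[9, 14] -> max=14
step 8: append 9 -> window=[14, 9] -> max=14
step 9: append 12 -> window=[9, 12] -> max=12
step 10: append 11 -> window=[12, 11] -> max=12
step 11: append 7 -> window=[11, 7] -> max=11
step 12: append 18 -> window=[7, 18] -> max=18

Answer: 13 11 20 20 9 14 14 12 12 11 18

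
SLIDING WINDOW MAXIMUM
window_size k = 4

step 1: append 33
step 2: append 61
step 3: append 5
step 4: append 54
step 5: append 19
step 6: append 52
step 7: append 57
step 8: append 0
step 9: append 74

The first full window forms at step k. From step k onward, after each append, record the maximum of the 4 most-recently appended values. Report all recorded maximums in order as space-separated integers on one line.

Answer: 61 61 54 57 57 74

Derivation:
step 1: append 33 -> window=[33] (not full yet)
step 2: append 61 -> window=[33, 61] (not full yet)
step 3: append 5 -> window=[33, 61, 5] (not full yet)
step 4: append 54 -> window=[33, 61, 5, 54] -> max=61
step 5: append 19 -> window=[61, 5, 54, 19] -> max=61
step 6: append 52 -> window=[5, 54, 19, 52] -> max=54
step 7: append 57 -> window=[54, 19, 52, 57] -> max=57
step 8: append 0 -> window=[19, 52, 57, 0] -> max=57
step 9: append 74 -> window=[52, 57, 0, 74] -> max=74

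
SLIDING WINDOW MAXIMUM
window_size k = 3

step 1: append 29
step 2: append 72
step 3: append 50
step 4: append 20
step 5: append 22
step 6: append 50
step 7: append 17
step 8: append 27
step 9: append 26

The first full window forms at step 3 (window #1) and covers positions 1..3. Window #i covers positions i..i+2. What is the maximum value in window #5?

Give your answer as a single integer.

Answer: 50

Derivation:
step 1: append 29 -> window=[29] (not full yet)
step 2: append 72 -> window=[29, 72] (not full yet)
step 3: append 50 -> window=[29, 72, 50] -> max=72
step 4: append 20 -> window=[72, 50, 20] -> max=72
step 5: append 22 -> window=[50, 20, 22] -> max=50
step 6: append 50 -> window=[20, 22, 50] -> max=50
step 7: append 17 -> window=[22, 50, 17] -> max=50
Window #5 max = 50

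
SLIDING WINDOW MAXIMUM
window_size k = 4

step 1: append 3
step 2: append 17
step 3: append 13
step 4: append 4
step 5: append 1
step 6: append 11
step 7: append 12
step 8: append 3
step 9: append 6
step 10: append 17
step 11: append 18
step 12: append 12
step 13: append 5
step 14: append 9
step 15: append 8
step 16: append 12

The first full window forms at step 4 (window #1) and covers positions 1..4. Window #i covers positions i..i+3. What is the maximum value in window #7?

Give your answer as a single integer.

step 1: append 3 -> window=[3] (not full yet)
step 2: append 17 -> window=[3, 17] (not full yet)
step 3: append 13 -> window=[3, 17, 13] (not full yet)
step 4: append 4 -> window=[3, 17, 13, 4] -> max=17
step 5: append 1 -> window=[17, 13, 4, 1] -> max=17
step 6: append 11 -> window=[13, 4, 1, 11] -> max=13
step 7: append 12 -> window=[4, 1, 11, 12] -> max=12
step 8: append 3 -> window=[1, 11, 12, 3] -> max=12
step 9: append 6 -> window=[11, 12, 3, 6] -> max=12
step 10: append 17 -> window=[12, 3, 6, 17] -> max=17
Window #7 max = 17

Answer: 17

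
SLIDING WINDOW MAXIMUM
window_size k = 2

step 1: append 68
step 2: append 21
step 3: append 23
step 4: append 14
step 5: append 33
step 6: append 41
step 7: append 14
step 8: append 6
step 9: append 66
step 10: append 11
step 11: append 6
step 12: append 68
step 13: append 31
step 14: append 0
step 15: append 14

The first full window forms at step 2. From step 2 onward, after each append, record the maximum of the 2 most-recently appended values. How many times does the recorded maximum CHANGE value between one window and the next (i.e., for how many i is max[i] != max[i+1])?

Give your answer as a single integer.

Answer: 9

Derivation:
step 1: append 68 -> window=[68] (not full yet)
step 2: append 21 -> window=[68, 21] -> max=68
step 3: append 23 -> window=[21, 23] -> max=23
step 4: append 14 -> window=[23, 14] -> max=23
step 5: append 33 -> window=[14, 33] -> max=33
step 6: append 41 -> window=[33, 41] -> max=41
step 7: append 14 -> window=[41, 14] -> max=41
step 8: append 6 -> window=[14, 6] -> max=14
step 9: append 66 -> window=[6, 66] -> max=66
step 10: append 11 -> window=[66, 11] -> max=66
step 11: append 6 -> window=[11, 6] -> max=11
step 12: append 68 -> window=[6, 68] -> max=68
step 13: append 31 -> window=[68, 31] -> max=68
step 14: append 0 -> window=[31, 0] -> max=31
step 15: append 14 -> window=[0, 14] -> max=14
Recorded maximums: 68 23 23 33 41 41 14 66 66 11 68 68 31 14
Changes between consecutive maximums: 9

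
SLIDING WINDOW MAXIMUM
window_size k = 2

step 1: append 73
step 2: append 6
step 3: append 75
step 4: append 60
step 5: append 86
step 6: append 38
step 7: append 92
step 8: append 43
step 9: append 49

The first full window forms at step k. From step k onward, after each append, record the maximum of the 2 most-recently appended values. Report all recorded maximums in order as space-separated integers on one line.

Answer: 73 75 75 86 86 92 92 49

Derivation:
step 1: append 73 -> window=[73] (not full yet)
step 2: append 6 -> window=[73, 6] -> max=73
step 3: append 75 -> window=[6, 75] -> max=75
step 4: append 60 -> window=[75, 60] -> max=75
step 5: append 86 -> window=[60, 86] -> max=86
step 6: append 38 -> window=[86, 38] -> max=86
step 7: append 92 -> window=[38, 92] -> max=92
step 8: append 43 -> window=[92, 43] -> max=92
step 9: append 49 -> window=[43, 49] -> max=49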